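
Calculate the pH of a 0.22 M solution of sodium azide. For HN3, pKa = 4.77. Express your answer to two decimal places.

N3- is the conjugate base of the weak acid HN3.
Ka = 10^(−4.77) = 1.70 × 10^-5
Kb = Kw/Ka = 1.0×10^-14 / 1.70 × 10^-5 = 5.88 × 10^-10
From the ICE table, Kb = [OH-]²/(0.22 − [OH-]) = 5.88 × 10^-10.
Assume [OH-] ≪ 0.22: [OH-] ≈ √(5.88 × 10^-10 × 0.22) = 1.14 × 10^-5 M
pOH = −log(1.14 × 10^-5) = 4.94; pH = 14.00 − 4.94 = 9.06

pH = 9.06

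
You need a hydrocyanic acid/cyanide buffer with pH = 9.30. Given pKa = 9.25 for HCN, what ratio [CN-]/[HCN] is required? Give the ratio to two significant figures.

ratio = 1.1

pH = pKa + log(r) ⇒ log(r) = 9.30 − 9.25 = +0.05
r = [CN-]/[HCN] = 10^(+0.05) = 1.12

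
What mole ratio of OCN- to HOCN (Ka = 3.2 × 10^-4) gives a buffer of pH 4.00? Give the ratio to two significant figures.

pKa = -log(3.2 × 10^-4) = 3.495
pH = pKa + log(r) ⇒ log(r) = 4.00 − 3.495 = +0.505
r = [OCN-]/[HOCN] = 10^(+0.505) = 3.2

ratio = 3.2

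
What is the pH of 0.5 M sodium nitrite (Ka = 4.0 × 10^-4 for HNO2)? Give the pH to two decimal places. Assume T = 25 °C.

NO2- is the conjugate base of the weak acid HNO2.
Kb = Kw/Ka = 1.0×10^-14 / 4.0 × 10^-4 = 2.50 × 10^-11
Kb = [OH-]²/(0.5 − [OH-]) = 2.50 × 10^-11
Assume [OH-] ≪ 0.5: [OH-] ≈ √(2.50 × 10^-11 × 0.5) = 3.54 × 10^-6 M
([OH-]/C₀ = 0.00071% < 5%, so the approximation holds.)
pOH = −log(3.54 × 10^-6) = 5.45; pH = 14.00 − 5.45 = 8.55

pH = 8.55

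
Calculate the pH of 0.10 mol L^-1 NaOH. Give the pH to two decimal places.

NaOH is a strong base; [OH-] = 0.1 M.
pOH = -log(0.1) = 1.00
pH = 14.00 - 1.00 = 13.00

pH = 13.00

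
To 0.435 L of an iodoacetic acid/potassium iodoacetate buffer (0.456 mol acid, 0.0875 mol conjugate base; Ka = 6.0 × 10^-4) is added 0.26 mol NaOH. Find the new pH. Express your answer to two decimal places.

pH = 3.47

After neutralization: n(ICH2COOH) = 0.196 mol, n(ICH2COO-) = 0.348 mol.
pKa = −log(6.0 × 10^-4) = 3.222
pH = pKa + log([A⁻]/[HA]) = 3.222 + log(0.348/0.196) = 3.222 +0.249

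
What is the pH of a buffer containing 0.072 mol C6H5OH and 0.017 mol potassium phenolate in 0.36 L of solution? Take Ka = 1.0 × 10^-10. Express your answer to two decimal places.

pKa = −log(1.0 × 10^-10) = 10.000
Henderson–Hasselbalch: pH = pKa + log([C6H5O-]/[C6H5OH]) = 10.000 + log(0.017/0.072)
pH = 10.000 + (-0.627) = 9.37

pH = 9.37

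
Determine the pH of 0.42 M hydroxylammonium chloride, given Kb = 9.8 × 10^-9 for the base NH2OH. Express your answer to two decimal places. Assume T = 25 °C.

NH3OH+ is the conjugate acid of the weak base NH2OH.
Ka = Kw/Kb = 1.0×10^-14 / 9.8 × 10^-9 = 1.02 × 10^-6
Let x = [H+] at equilibrium. Ka = x²/(0.42 − x).
Neglecting x in the denominator: x = √(1.02 × 10^-6 × 0.42) = 6.55 × 10^-4 M
(x/C₀ = 0.16% < 5%, so the approximation holds.)
pH = −log(6.55 × 10^-4) = 3.18

pH = 3.18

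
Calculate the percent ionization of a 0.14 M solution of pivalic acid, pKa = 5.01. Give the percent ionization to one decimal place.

(CH3)3CCOOH ⇌ (CH3)3CCOO- + H+; let x = [H+] at equilibrium.
Ka = 10^(−5.01) = 9.77 × 10^-6
x ≈ √(Ka·C₀) = √(9.77 × 10^-6 × 0.14) = 1.17 × 10^-3 M
% ionization = x/C₀ × 100% = 1.17 × 10^-3/0.14 × 100% = 0.8%

0.8%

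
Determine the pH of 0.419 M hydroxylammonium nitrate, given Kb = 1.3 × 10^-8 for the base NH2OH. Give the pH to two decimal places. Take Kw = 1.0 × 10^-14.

NH3OH+ is the conjugate acid of the weak base NH2OH.
Ka = Kw/Kb = 1.0×10^-14 / 1.3 × 10^-8 = 7.69 × 10^-7
Ka = [H+]²/(0.419 − [H+]) = 7.69 × 10^-7
Since Ka ≪ C₀, [H+] ≈ √(Ka·C₀) = 5.68 × 10^-4 M.
Check: 0.14% ionized — well under 5%, approximation valid.
pH = −log(5.68 × 10^-4) = 3.25

pH = 3.25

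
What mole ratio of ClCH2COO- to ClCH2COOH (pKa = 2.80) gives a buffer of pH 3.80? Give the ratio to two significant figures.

ratio = 10

pH = pKa + log(r) ⇒ log(r) = 3.80 − 2.80 = +1.00
r = [ClCH2COO-]/[ClCH2COOH] = 10^(+1.00) = 10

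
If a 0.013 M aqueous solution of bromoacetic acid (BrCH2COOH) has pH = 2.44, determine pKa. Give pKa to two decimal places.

pKa = 2.85

[H+] = 10^(-2.44) = 3.63 × 10^-3 M
At equilibrium [HA] = 0.013 − 3.63 × 10^-3 = 9.37 × 10^-3 M
Ka = [H+][A-]/[HA] = (3.63 × 10^-3)² / 9.37 × 10^-3 = 1.41 × 10^-3
pKa = -log(1.41 × 10^-3) = 2.85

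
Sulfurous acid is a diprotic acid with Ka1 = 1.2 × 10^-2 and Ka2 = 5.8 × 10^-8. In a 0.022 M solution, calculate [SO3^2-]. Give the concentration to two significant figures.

5.8 × 10^-8 M

First ionization gives [H+] ≈ [HSO3-] = 1.13 × 10^-2 M.
Second step: Ka2 = [H+][SO3^2-]/[HSO3-] ≈ [SO3^2-] (since [H+] ≈ [HSO3-]).
So [SO3^2-] ≈ Ka2.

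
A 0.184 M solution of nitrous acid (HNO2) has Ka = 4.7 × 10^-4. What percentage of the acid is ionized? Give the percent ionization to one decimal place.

4.9%

HNO2 ⇌ NO2- + H+; let x = [H+] at equilibrium.
Ka = x²/(C₀ − x); solving the quadratic gives x = 9.07 × 10^-3 M.
% ionization = x/C₀ × 100% = 9.07 × 10^-3/0.184 × 100% = 4.9%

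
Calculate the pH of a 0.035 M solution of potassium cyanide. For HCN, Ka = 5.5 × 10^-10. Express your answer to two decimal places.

pH = 10.90

CN- is the conjugate base of the weak acid HCN.
Kb = Kw/Ka = 1.0×10^-14 / 5.5 × 10^-10 = 1.82 × 10^-5
From the ICE table, Kb = [OH-]²/(0.035 − [OH-]) = 1.82 × 10^-5.
Assume [OH-] ≪ 0.035: [OH-] ≈ √(1.82 × 10^-5 × 0.035) = 7.98 × 10^-4 M
([OH-]/C₀ = 2.3% < 5%, so the approximation holds.)
pOH = −log(7.98 × 10^-4) = 3.10; pH = 14.00 − 3.10 = 10.90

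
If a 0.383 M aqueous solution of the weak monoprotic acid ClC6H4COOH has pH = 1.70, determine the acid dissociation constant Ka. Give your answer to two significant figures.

Ka = 1.1 × 10^-3

[H+] = 10^(-1.70) = 2.00 × 10^-2 M
At equilibrium [HA] = 0.383 − 2.00 × 10^-2 = 3.63 × 10^-1 M
Ka = [H+][A-]/[HA] = (2.00 × 10^-2)² / 3.63 × 10^-1 = 1.1 × 10^-3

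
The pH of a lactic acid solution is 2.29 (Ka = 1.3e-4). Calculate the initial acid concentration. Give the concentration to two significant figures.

[H+] = 10^(-2.29) = 5.13 × 10^-3 M = x
Ka = x²/(C₀ − x) ⇒ C₀ = x + x²/Ka
C₀ = 5.13 × 10^-3 + (5.13 × 10^-3)²/(1.3 × 10^-4) = 2.08 × 10^-1 M

C₀ = 2.1 × 10^-1 M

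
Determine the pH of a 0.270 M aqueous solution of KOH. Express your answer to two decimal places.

pH = 13.43

KOH is a strong base; [OH-] = 0.27 M.
pOH = -log(0.27) = 0.57
pH = 14.00 - 0.57 = 13.43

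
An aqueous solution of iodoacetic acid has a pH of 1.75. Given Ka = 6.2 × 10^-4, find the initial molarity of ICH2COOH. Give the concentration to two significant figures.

C₀ = 5.3 × 10^-1 M

[H+] = 10^(-1.75) = 1.78 × 10^-2 M = x
Ka = x²/(C₀ − x) ⇒ C₀ = x + x²/Ka
C₀ = 1.78 × 10^-2 + (1.78 × 10^-2)²/(6.2 × 10^-4) = 5.29 × 10^-1 M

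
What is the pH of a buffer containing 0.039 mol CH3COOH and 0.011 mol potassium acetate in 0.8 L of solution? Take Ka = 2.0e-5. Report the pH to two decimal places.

pH = 4.15

pKa = −log(2.0 × 10^-5) = 4.699
pH = pKa + log([A⁻]/[HA]) = 4.699 + log(0.011/0.039)
pH = 4.699 + (-0.550) = 4.15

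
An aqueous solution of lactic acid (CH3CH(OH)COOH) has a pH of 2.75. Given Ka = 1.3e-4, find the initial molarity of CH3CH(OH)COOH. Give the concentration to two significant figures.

[H+] = 10^(-2.75) = 1.78 × 10^-3 M = x
Ka = x²/(C₀ − x) ⇒ C₀ = x + x²/Ka
C₀ = 1.78 × 10^-3 + (1.78 × 10^-3)²/(1.3 × 10^-4) = 2.62 × 10^-2 M

C₀ = 2.6 × 10^-2 M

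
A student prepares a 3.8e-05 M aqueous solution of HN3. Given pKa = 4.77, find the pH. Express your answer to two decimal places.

pH = 4.74

HN3 ⇌ N3- + H+
Ka = 10^(−4.77) = 1.70 × 10^-5
From the ICE table, Ka = x²/(3.8e-05 − x) = 1.70 × 10^-5.
x is not negligible relative to C₀; solve x² + 1.7e-05·x − 6.46e-10 = 0.
x = [−1.7e-05 + √(1.7e-05² + 2.58e-09)]/2 = 1.83 × 10^-5 M
pH = −log(1.83 × 10^-5) = 4.74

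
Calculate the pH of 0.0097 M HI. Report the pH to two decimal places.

pH = 2.01

HI is a strong acid and dissociates completely, so [H+] = 0.0097 M.
pH = -log(0.0097) = 2.01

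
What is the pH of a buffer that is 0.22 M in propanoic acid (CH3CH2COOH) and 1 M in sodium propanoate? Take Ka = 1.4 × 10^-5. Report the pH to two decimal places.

pKa = −log(1.4 × 10^-5) = 4.854
Using pH = pKa + log([base]/[acid]) with [base]/[acid] = 1/0.22:
pH = 4.854 + (+0.658) = 5.51

pH = 5.51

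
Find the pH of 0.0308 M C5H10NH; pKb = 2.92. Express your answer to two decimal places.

pH = 11.74

C5H10NH + H2O ⇌ C5H10NH2+ + OH-
Kb = 10^(−2.92) = 1.20 × 10^-3
From the ICE table, Kb = x²/(0.0308 − x) = 1.20 × 10^-3.
Here C₀/Kb ≈ 25.7, so the small-x approximation fails. Use the quadratic:
x = [−0.0012 + √(0.0012² + 0.000148)]/2 = 5.51 × 10^-3 M
pOH = −log(5.51 × 10^-3) = 2.26; pH = 14.00 − 2.26 = 11.74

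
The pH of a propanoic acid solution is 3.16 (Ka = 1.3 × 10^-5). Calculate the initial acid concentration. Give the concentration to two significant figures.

C₀ = 3.8 × 10^-2 M

[H+] = 10^(-3.16) = 6.92 × 10^-4 M = x
Ka = x²/(C₀ − x) ⇒ C₀ = x + x²/Ka
C₀ = 6.92 × 10^-4 + (6.92 × 10^-4)²/(1.3 × 10^-5) = 3.75 × 10^-2 M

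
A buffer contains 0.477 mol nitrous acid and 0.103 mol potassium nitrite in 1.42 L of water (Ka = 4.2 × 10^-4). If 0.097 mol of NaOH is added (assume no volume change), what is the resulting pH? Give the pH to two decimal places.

OH- converts HNO2 to NO2-: HNO2 → 0.38 mol, NO2- → 0.2 mol.
pKa = −log(4.2 × 10^-4) = 3.377
pH = pKa + log(n_NO2-/n_HNO2) = 3.377 + log(0.2/0.38) = 3.377 + (-0.279)

pH = 3.10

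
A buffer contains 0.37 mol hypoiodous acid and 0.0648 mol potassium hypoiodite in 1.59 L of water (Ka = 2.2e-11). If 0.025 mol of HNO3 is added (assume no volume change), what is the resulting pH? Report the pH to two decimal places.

Added H+ converts OI- to HOI: HOI → 0.395 mol, OI- → 0.0398 mol.
pKa = −log(2.2 × 10^-11) = 10.658
pH = pKa + log(n_OI-/n_HOI) = 10.658 + log(0.0398/0.395) = 10.658 + (-0.997)

pH = 9.66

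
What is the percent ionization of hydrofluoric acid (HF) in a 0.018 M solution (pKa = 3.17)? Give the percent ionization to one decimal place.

HF ⇌ F- + H+; let x = [H+] at equilibrium.
Ka = 10^(−3.17) = 6.76 × 10^-4
Solve x² + 0.000676x − 1.22e-05 = 0 → x = 3.17 × 10^-3 M
% ionization = x/C₀ × 100% = 3.17 × 10^-3/0.018 × 100% = 17.6%

17.6%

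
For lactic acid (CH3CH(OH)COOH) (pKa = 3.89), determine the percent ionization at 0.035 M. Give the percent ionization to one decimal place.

5.9%

CH3CH(OH)COOH ⇌ CH3CH(OH)COO- + H+; let x = [H+] at equilibrium.
Ka = 10^(−3.89) = 1.29 × 10^-4
Solve x² + 0.000129x − 4.51e-06 = 0 → x = 2.06 × 10^-3 M
Fraction ionized = 2.06 × 10^-3 / 0.035 = 0.0589 → 5.9%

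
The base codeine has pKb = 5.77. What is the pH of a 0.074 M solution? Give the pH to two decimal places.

pH = 10.55

C18H21NO3 + H2O ⇌ C18H22NO3+ + OH-
Kb = 10^(−5.77) = 1.70 × 10^-6
Kb = [OH-]²/(0.074 − [OH-]) = 1.70 × 10^-6
Assume [OH-] ≪ 0.074: [OH-] ≈ √(1.70 × 10^-6 × 0.074) = 3.55 × 10^-4 M
pOH = 3.45, so pH = 14.00 − pOH = 10.55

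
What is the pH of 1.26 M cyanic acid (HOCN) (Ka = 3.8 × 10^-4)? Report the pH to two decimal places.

pH = 1.66

HOCN ⇌ OCN- + H+
From the ICE table, Ka = [H+]²/(1.26 − [H+]) = 3.8 × 10^-4.
Neglecting [H+] in the denominator: [H+] = √(3.8 × 10^-4 × 1.26) = 2.19 × 10^-2 M
pH = −log[H+] = −log(2.19 × 10^-2) = 1.66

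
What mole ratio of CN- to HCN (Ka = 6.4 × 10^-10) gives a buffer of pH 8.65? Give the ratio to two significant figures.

ratio = 0.29

pKa = -log(6.4 × 10^-10) = 9.194
pH = pKa + log(r) ⇒ log(r) = 8.65 − 9.194 = -0.544
r = [CN-]/[HCN] = 10^(-0.544) = 0.286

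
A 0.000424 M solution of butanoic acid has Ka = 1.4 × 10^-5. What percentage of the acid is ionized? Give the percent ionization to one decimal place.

16.6%

CH3(CH2)2COOH ⇌ CH3(CH2)2COO- + H+; let x = [H+] at equilibrium.
Ka = x²/(C₀ − x); solving the quadratic gives x = 7.04 × 10^-5 M.
Fraction ionized = 7.04 × 10^-5 / 0.000424 = 0.1660 → 16.6%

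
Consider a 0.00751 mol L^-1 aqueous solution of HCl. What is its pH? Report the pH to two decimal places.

pH = 2.12

HCl is a strong acid and dissociates completely, so [H+] = 0.00751 M.
pH = -log(0.00751) = 2.12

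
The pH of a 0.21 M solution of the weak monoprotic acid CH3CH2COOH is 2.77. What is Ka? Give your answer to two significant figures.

[H+] = 10^(-2.77) = 1.70 × 10^-3 M
At equilibrium [HA] = 0.21 − 1.70 × 10^-3 = 2.08 × 10^-1 M
Ka = [H+][A-]/[HA] = (1.70 × 10^-3)² / 2.08 × 10^-1 = 1.4 × 10^-5

Ka = 1.4 × 10^-5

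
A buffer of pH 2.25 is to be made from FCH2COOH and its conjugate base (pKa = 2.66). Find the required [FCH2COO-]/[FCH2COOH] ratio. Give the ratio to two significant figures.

pH = pKa + log(r) ⇒ log(r) = 2.25 − 2.66 = -0.41
r = [FCH2COO-]/[FCH2COOH] = 10^(-0.41) = 0.389

ratio = 0.39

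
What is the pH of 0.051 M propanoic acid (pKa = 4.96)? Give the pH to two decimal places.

pH = 3.13

CH3CH2COOH ⇌ CH3CH2COO- + H+
Ka = 10^(−4.96) = 1.10 × 10^-5
From the ICE table, Ka = [H+]²/(0.051 − [H+]) = 1.10 × 10^-5.
Since Ka ≪ C₀, [H+] ≈ √(Ka·C₀) = 7.49 × 10^-4 M.
Check: 1.5% ionized — well under 5%, approximation valid.
pH = −log(7.49 × 10^-4) = 3.13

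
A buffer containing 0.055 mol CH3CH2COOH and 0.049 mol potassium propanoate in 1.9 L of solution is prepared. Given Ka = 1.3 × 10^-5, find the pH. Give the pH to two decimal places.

pKa = −log(1.3 × 10^-5) = 4.886
pH = pKa + log([A⁻]/[HA]) = 4.886 + log(0.049/0.055)
pH = 4.886 + (-0.050) = 4.84

pH = 4.84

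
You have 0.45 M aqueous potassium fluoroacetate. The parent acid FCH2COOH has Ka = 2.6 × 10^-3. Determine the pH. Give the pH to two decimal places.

pH = 8.12

FCH2COO- is the conjugate base of the weak acid FCH2COOH.
Kb = Kw/Ka = 1.0×10^-14 / 2.6 × 10^-3 = 3.85 × 10^-12
Let x = [OH-] at equilibrium. Kb = x²/(0.45 − x).
Since Kb ≪ C₀, x ≈ √(Kb·C₀) = 1.32 × 10^-6 M.
pOH = −log(1.32 × 10^-6) = 5.88; pH = 14.00 − 5.88 = 8.12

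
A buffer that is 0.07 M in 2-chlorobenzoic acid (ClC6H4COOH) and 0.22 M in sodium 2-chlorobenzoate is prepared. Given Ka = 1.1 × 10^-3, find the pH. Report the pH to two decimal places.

pH = 3.46

pKa = −log(1.1 × 10^-3) = 2.959
Using pH = pKa + log([base]/[acid]) with [base]/[acid] = 0.22/0.07:
pH = 2.959 + (+0.497) = 3.46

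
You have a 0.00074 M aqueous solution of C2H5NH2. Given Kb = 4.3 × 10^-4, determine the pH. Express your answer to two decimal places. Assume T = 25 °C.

pH = 10.59

C2H5NH2 + H2O ⇌ C2H5NH3+ + OH-
Kb = [OH-]²/(0.00074 − [OH-]) = 4.3 × 10^-4
The 5% rule fails; solving [OH-]² + Kb·[OH-] − Kb·C₀ = 0 exactly:
[OH-] = (−Kb + √(Kb² + 4·Kb·C₀))/2 = 3.89 × 10^-4 M
pOH = 3.41, so pH = 14.00 − pOH = 10.59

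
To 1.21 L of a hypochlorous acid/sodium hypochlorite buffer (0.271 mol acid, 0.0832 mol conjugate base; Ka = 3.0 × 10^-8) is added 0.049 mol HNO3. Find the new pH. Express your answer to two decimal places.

pH = 6.55

Added H+ converts OCl- to HOCl: HOCl → 0.32 mol, OCl- → 0.0342 mol.
pKa = −log(3.0 × 10^-8) = 7.523
pH = pKa + log([A⁻]/[HA]) = 7.523 + log(0.0342/0.32) = 7.523 -0.971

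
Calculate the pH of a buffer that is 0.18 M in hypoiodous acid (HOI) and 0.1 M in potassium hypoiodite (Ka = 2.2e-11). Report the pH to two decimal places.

pKa = −log(2.2 × 10^-11) = 10.658
pH = pKa + log([A⁻]/[HA]) = 10.658 + log(0.1/0.18)
pH = 10.658 + (-0.255) = 10.40

pH = 10.40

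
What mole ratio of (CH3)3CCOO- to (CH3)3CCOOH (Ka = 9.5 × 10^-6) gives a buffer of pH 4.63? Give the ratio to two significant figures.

pKa = -log(9.5 × 10^-6) = 5.022
pH = pKa + log(r) ⇒ log(r) = 4.63 − 5.022 = -0.392
r = [(CH3)3CCOO-]/[(CH3)3CCOOH] = 10^(-0.392) = 0.406

ratio = 0.41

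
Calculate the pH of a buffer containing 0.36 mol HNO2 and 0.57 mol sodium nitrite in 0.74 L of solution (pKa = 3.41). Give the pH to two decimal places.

pH = pKa + log([A⁻]/[HA]) = 3.41 + log(0.57/0.36)
pH = 3.41 + (+0.200) = 3.61

pH = 3.61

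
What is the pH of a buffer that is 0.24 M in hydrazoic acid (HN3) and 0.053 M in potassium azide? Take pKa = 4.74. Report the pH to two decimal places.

pH = 4.08

Henderson–Hasselbalch: pH = pKa + log([N3-]/[HN3]) = 4.74 + log(0.053/0.24)
pH = 4.74 + (-0.656) = 4.08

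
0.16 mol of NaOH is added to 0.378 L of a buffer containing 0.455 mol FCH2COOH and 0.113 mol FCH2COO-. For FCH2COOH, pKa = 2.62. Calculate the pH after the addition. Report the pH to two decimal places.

pH = 2.59

OH- converts FCH2COOH to FCH2COO-: FCH2COOH → 0.295 mol, FCH2COO- → 0.273 mol.
pH = pKa + log([A⁻]/[HA]) = 2.62 + log(0.273/0.295) = 2.62 -0.034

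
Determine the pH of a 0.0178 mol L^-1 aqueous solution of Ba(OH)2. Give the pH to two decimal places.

Ba(OH)2 is a strong base (each formula unit releases 2 OH-); [OH-] = 0.0356 M.
pOH = -log(0.0356) = 1.45
pH = 14.00 - 1.45 = 12.55

pH = 12.55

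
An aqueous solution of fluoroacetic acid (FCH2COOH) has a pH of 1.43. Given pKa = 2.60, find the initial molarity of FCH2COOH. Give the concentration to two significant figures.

[H+] = 10^(-1.43) = 3.72 × 10^-2 M = x
Ka = 10^(−2.60) = 2.51 × 10^-3
Ka = x²/(C₀ − x) ⇒ C₀ = x + x²/Ka
C₀ = 3.72 × 10^-2 + (3.72 × 10^-2)²/(2.51 × 10^-3) = 5.89 × 10^-1 M

C₀ = 5.9 × 10^-1 M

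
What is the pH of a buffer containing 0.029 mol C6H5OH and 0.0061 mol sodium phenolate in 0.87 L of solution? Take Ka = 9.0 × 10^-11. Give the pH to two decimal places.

pH = 9.37

pKa = −log(9.0 × 10^-11) = 10.046
pH = pKa + log([A⁻]/[HA]) = 10.046 + log(0.0061/0.029)
pH = 10.046 + (-0.677) = 9.37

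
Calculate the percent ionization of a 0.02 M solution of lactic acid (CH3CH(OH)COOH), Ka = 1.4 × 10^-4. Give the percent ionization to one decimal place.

8.0%

CH3CH(OH)COOH ⇌ CH3CH(OH)COO- + H+; let x = [H+] at equilibrium.
Ka = x²/(C₀ − x); solving the quadratic gives x = 1.60 × 10^-3 M.
% ionization = x/C₀ × 100% = 1.60 × 10^-3/0.02 × 100% = 8.0%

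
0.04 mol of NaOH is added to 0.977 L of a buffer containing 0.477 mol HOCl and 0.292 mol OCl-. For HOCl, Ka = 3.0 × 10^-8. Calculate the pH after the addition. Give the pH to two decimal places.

pH = 7.40

After neutralization: n(HOCl) = 0.437 mol, n(OCl-) = 0.332 mol.
pKa = −log(3.0 × 10^-8) = 7.523
pH = pKa + log(n_OCl-/n_HOCl) = 7.523 + log(0.332/0.437) = 7.523 + (-0.119)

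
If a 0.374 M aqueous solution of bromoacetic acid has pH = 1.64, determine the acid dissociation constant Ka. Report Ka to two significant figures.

[H+] = 10^(-1.64) = 2.29 × 10^-2 M
At equilibrium [HA] = 0.374 − 2.29 × 10^-2 = 3.51 × 10^-1 M
Ka = [H+][A-]/[HA] = (2.29 × 10^-2)² / 3.51 × 10^-1 = 1.5 × 10^-3

Ka = 1.5 × 10^-3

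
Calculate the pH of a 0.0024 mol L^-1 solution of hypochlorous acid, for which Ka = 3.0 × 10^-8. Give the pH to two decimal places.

pH = 5.07

HOCl ⇌ OCl- + H+
From the ICE table, Ka = [H+]²/(0.0024 − [H+]) = 3.0 × 10^-8.
Neglecting [H+] in the denominator: [H+] = √(3.0 × 10^-8 × 0.0024) = 8.49 × 10^-6 M
pH = −log(8.49 × 10^-6) = 5.07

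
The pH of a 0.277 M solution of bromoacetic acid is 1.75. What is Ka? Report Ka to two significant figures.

[H+] = 10^(-1.75) = 1.78 × 10^-2 M
At equilibrium [HA] = 0.277 − 1.78 × 10^-2 = 2.59 × 10^-1 M
Ka = [H+][A-]/[HA] = (1.78 × 10^-2)² / 2.59 × 10^-1 = 1.2 × 10^-3

Ka = 1.2 × 10^-3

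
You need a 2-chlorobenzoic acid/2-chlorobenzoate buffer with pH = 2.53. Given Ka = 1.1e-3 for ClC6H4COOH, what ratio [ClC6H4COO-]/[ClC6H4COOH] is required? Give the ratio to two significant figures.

ratio = 0.37

pKa = -log(1.1 × 10^-3) = 2.959
pH = pKa + log(r) ⇒ log(r) = 2.53 − 2.959 = -0.429
r = [ClC6H4COO-]/[ClC6H4COOH] = 10^(-0.429) = 0.372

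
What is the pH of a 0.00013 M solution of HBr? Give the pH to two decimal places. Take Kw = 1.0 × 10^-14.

pH = 3.89

HBr is a strong acid and dissociates completely, so [H+] = 0.00013 M.
pH = -log(0.00013) = 3.89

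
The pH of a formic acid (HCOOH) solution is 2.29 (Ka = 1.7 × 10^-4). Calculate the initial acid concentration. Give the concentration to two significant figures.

C₀ = 1.6 × 10^-1 M

[H+] = 10^(-2.29) = 5.13 × 10^-3 M = x
Ka = x²/(C₀ − x) ⇒ C₀ = x + x²/Ka
C₀ = 5.13 × 10^-3 + (5.13 × 10^-3)²/(1.7 × 10^-4) = 1.60 × 10^-1 M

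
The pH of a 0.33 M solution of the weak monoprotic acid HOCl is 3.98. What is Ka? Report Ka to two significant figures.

[H+] = 10^(-3.98) = 1.05 × 10^-4 M
At equilibrium [HA] = 0.33 − 1.05 × 10^-4 = 3.30 × 10^-1 M
Ka = [H+][A-]/[HA] = (1.05 × 10^-4)² / 3.30 × 10^-1 = 3.3 × 10^-8

Ka = 3.3 × 10^-8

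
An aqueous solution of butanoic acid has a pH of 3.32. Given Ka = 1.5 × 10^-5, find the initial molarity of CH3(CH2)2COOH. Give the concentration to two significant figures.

[H+] = 10^(-3.32) = 4.79 × 10^-4 M = x
Ka = x²/(C₀ − x) ⇒ C₀ = x + x²/Ka
C₀ = 4.79 × 10^-4 + (4.79 × 10^-4)²/(1.5 × 10^-5) = 1.58 × 10^-2 M

C₀ = 1.6 × 10^-2 M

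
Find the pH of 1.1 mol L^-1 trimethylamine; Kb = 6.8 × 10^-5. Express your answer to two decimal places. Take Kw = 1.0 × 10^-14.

pH = 11.94

(CH3)3N + H2O ⇌ (CH3)3NH+ + OH-
From the ICE table, Kb = [OH-]²/(1.1 − [OH-]) = 6.8 × 10^-5.
Assume [OH-] ≪ 1.1: [OH-] ≈ √(6.8 × 10^-5 × 1.1) = 8.65 × 10^-3 M
([OH-]/C₀ = 0.79% < 5%, so the approximation holds.)
pOH = 2.06, so pH = 14.00 − pOH = 11.94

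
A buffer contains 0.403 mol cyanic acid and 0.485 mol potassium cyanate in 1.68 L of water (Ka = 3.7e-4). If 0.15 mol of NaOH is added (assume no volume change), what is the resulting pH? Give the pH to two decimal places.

OH- converts HOCN to OCN-: HOCN → 0.253 mol, OCN- → 0.635 mol.
pKa = −log(3.7 × 10^-4) = 3.432
pH = pKa + log(n_OCN-/n_HOCN) = 3.432 + log(0.635/0.253) = 3.432 + (+0.400)

pH = 3.83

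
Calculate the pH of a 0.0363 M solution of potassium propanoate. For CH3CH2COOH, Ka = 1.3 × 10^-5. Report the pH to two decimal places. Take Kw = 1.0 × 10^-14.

CH3CH2COO- is the conjugate base of the weak acid CH3CH2COOH.
Kb = Kw/Ka = 1.0×10^-14 / 1.3 × 10^-5 = 7.69 × 10^-10
Let x = [OH-] at equilibrium. Kb = x²/(0.0363 − x).
Neglecting x in the denominator: x = √(7.69 × 10^-10 × 0.0363) = 5.28 × 10^-6 M
pOH = 5.28, so pH = 14.00 − pOH = 8.72

pH = 8.72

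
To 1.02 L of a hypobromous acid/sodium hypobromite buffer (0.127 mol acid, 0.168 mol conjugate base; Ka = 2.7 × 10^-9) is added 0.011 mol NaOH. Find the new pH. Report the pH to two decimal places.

OH- converts HOBr to OBr-: HOBr → 0.116 mol, OBr- → 0.179 mol.
pKa = −log(2.7 × 10^-9) = 8.569
Henderson–Hasselbalch with mole ratio 0.179/0.116: pH = 8.569 + (+0.188)

pH = 8.76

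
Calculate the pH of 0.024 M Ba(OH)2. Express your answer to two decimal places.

Ba(OH)2 is a strong base (each formula unit releases 2 OH-); [OH-] = 0.048 M.
pOH = -log(0.048) = 1.32
pH = 14.00 - 1.32 = 12.68

pH = 12.68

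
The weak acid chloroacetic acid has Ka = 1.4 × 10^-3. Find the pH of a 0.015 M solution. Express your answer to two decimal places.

pH = 2.40

ClCH2COOH ⇌ ClCH2COO- + H+
From the ICE table, Ka = x²/(0.015 − x) = 1.4 × 10^-3.
x is not negligible relative to C₀; solve x² + 0.0014·x − 2.1e-05 = 0.
x = (−Ka + √(Ka² + 4·Ka·C₀))/2 = 3.94 × 10^-3 M
pH = −log[H+] = −log(3.94 × 10^-3) = 2.40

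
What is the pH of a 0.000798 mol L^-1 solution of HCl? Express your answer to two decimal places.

pH = 3.10

HCl is a strong acid and dissociates completely, so [H+] = 0.000798 M.
pH = -log(0.000798) = 3.10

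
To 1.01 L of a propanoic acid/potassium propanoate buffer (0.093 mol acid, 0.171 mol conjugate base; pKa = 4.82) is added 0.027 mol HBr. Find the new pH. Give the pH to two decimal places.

pH = 4.90

Added H+ converts CH3CH2COO- to CH3CH2COOH: CH3CH2COOH → 0.12 mol, CH3CH2COO- → 0.144 mol.
Henderson–Hasselbalch with mole ratio 0.144/0.12: pH = 4.82 + (+0.079)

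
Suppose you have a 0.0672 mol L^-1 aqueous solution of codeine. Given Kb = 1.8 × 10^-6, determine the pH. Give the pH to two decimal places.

pH = 10.54

C18H21NO3 + H2O ⇌ C18H22NO3+ + OH-
Kb = [OH-]²/(0.0672 − [OH-]) = 1.8 × 10^-6
Since Kb ≪ C₀, [OH-] ≈ √(Kb·C₀) = 3.48 × 10^-4 M.
Check: 0.52% ionized — well under 5%, approximation valid.
pOH = 3.46, so pH = 14.00 − pOH = 10.54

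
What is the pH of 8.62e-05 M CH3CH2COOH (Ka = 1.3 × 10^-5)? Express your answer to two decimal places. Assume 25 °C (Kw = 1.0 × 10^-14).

pH = 4.56

CH3CH2COOH ⇌ CH3CH2COO- + H+
Let x = [H+] at equilibrium. Ka = x²/(8.62e-05 − x).
x is not negligible relative to C₀; solve x² + 1.3e-05·x − 1.12e-09 = 0.
x = (−Ka + √(Ka² + 4·Ka·C₀))/2 = 2.76 × 10^-5 M
pH = −log(2.76 × 10^-5) = 4.56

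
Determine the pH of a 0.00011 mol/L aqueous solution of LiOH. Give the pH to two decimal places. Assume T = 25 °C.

LiOH is a strong base; [OH-] = 0.00011 M.
pOH = -log(0.00011) = 3.96
pH = 14.00 - 3.96 = 10.04

pH = 10.04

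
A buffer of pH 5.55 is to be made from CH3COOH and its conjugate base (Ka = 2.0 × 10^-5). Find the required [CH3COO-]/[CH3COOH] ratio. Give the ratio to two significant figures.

ratio = 7.1

pKa = -log(2.0 × 10^-5) = 4.699
pH = pKa + log(r) ⇒ log(r) = 5.55 − 4.699 = +0.851
r = [CH3COO-]/[CH3COOH] = 10^(+0.851) = 7.1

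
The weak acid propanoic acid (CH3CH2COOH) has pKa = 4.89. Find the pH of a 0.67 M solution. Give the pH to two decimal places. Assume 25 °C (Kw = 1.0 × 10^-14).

pH = 2.53

CH3CH2COOH ⇌ CH3CH2COO- + H+
Ka = 10^(−4.89) = 1.29 × 10^-5
From the ICE table, Ka = [H+]²/(0.67 − [H+]) = 1.29 × 10^-5.
Assume [H+] ≪ 0.67: [H+] ≈ √(1.29 × 10^-5 × 0.67) = 2.94 × 10^-3 M
([H+]/C₀ = 0.44% < 5%, so the approximation holds.)
pH = −log[H+] = −log(2.94 × 10^-3) = 2.53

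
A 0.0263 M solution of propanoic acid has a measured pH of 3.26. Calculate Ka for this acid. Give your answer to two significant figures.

Ka = 1.2 × 10^-5

[H+] = 10^(-3.26) = 5.50 × 10^-4 M
At equilibrium [HA] = 0.0263 − 5.50 × 10^-4 = 2.58 × 10^-2 M
Ka = [H+][A-]/[HA] = (5.50 × 10^-4)² / 2.58 × 10^-2 = 1.2 × 10^-5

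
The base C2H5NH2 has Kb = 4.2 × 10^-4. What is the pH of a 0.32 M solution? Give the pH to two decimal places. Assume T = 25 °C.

pH = 12.06

C2H5NH2 + H2O ⇌ C2H5NH3+ + OH-
Kb = [OH-]²/(0.32 − [OH-]) = 4.2 × 10^-4
Since Kb ≪ C₀, [OH-] ≈ √(Kb·C₀) = 1.16 × 10^-2 M.
Check: 3.6% ionized — well under 5%, approximation valid.
pOH = 1.94, so pH = 14.00 − pOH = 12.06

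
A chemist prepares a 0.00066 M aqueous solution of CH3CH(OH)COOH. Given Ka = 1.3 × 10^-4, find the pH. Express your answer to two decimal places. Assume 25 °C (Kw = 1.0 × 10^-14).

CH3CH(OH)COOH ⇌ CH3CH(OH)COO- + H+
From the ICE table, Ka = [H+]²/(0.00066 − [H+]) = 1.3 × 10^-4.
Here C₀/Ka ≈ 5.08, so the small-[H+] approximation fails. Use the quadratic:
[H+] = (−Ka + √(Ka² + 4·Ka·C₀))/2 = 2.35 × 10^-4 M
pH = −log(2.35 × 10^-4) = 3.63

pH = 3.63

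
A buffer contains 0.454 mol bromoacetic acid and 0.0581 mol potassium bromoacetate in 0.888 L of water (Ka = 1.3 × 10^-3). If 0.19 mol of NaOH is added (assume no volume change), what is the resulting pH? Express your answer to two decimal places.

After neutralization: n(BrCH2COOH) = 0.264 mol, n(BrCH2COO-) = 0.248 mol.
pKa = −log(1.3 × 10^-3) = 2.886
pH = pKa + log(n_BrCH2COO-/n_BrCH2COOH) = 2.886 + log(0.248/0.264) = 2.886 + (-0.027)

pH = 2.86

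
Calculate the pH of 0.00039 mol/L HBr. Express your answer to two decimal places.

pH = 3.41

HBr is a strong acid and dissociates completely, so [H+] = 0.00039 M.
pH = -log(0.00039) = 3.41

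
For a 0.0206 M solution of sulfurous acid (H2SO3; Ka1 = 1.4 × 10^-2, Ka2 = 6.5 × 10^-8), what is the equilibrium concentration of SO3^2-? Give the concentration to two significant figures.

First ionization gives [H+] ≈ [HSO3-] = 1.14 × 10^-2 M.
Second step: Ka2 = [H+][SO3^2-]/[HSO3-] ≈ [SO3^2-] (since [H+] ≈ [HSO3-]).
So [SO3^2-] ≈ Ka2.

6.5 × 10^-8 M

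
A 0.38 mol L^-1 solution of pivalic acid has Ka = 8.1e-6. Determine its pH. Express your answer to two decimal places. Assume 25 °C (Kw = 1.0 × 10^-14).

pH = 2.76

(CH3)3CCOOH ⇌ (CH3)3CCOO- + H+
From the ICE table, Ka = x²/(0.38 − x) = 8.1 × 10^-6.
Neglecting x in the denominator: x = √(8.1 × 10^-6 × 0.38) = 1.75 × 10^-3 M
(x/C₀ = 0.46% < 5%, so the approximation holds.)
pH = −log[H+] = −log(1.75 × 10^-3) = 2.76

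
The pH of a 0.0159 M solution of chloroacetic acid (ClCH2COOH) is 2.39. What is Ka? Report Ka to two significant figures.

Ka = 1.4 × 10^-3

[H+] = 10^(-2.39) = 4.07 × 10^-3 M
At equilibrium [HA] = 0.0159 − 4.07 × 10^-3 = 1.18 × 10^-2 M
Ka = [H+][A-]/[HA] = (4.07 × 10^-3)² / 1.18 × 10^-2 = 1.4 × 10^-3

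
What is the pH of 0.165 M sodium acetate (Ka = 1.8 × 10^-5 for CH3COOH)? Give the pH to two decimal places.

CH3COO- is the conjugate base of the weak acid CH3COOH.
Kb = Kw/Ka = 1.0×10^-14 / 1.8 × 10^-5 = 5.56 × 10^-10
From the ICE table, Kb = x²/(0.165 − x) = 5.56 × 10^-10.
Neglecting x in the denominator: x = √(5.56 × 10^-10 × 0.165) = 9.58 × 10^-6 M
(x/C₀ = 0.0058% < 5%, so the approximation holds.)
pOH = −log(9.58 × 10^-6) = 5.02; pH = 14.00 − 5.02 = 8.98

pH = 8.98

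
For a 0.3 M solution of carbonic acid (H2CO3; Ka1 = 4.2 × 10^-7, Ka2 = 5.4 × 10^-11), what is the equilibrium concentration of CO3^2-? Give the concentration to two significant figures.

5.4 × 10^-11 M

First ionization gives [H+] ≈ [HCO3-] = 3.55 × 10^-4 M.
Second step: Ka2 = [H+][CO3^2-]/[HCO3-] ≈ [CO3^2-] (since [H+] ≈ [HCO3-]).
So [CO3^2-] ≈ Ka2.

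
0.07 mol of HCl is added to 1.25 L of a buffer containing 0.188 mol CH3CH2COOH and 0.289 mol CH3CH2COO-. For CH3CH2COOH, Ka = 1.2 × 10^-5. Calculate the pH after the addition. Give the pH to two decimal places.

Added H+ converts CH3CH2COO- to CH3CH2COOH: CH3CH2COOH → 0.258 mol, CH3CH2COO- → 0.219 mol.
pKa = −log(1.2 × 10^-5) = 4.921
pH = pKa + log([A⁻]/[HA]) = 4.921 + log(0.219/0.258) = 4.921 -0.071

pH = 4.85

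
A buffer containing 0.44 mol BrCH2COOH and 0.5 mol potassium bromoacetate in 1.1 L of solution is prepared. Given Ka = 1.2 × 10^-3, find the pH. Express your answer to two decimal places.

pKa = −log(1.2 × 10^-3) = 2.921
pH = pKa + log([A⁻]/[HA]) = 2.921 + log(0.5/0.44)
pH = 2.921 + (+0.056) = 2.98

pH = 2.98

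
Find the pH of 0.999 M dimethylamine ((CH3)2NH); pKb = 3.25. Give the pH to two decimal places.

pH = 12.37

(CH3)2NH + H2O ⇌ (CH3)2NH2+ + OH-
Kb = 10^(−3.25) = 5.62 × 10^-4
From the ICE table, Kb = [OH-]²/(0.999 − [OH-]) = 5.62 × 10^-4.
Neglecting [OH-] in the denominator: [OH-] = √(5.62 × 10^-4 × 0.999) = 2.37 × 10^-2 M
([OH-]/C₀ = 2.4% < 5%, so the approximation holds.)
pOH = 1.63, so pH = 14.00 − pOH = 12.37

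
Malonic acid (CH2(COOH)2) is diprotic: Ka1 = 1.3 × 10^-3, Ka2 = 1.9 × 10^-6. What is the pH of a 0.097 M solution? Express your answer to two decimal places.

pH = 1.97

Since Ka1 ≫ Ka2, the first ionization dominates [H+].
Ka1 = x²/(0.097 − x) = 1.3 × 10^-3
Solving the quadratic: x = (−Ka1 + √(Ka1² + 4·Ka1·C₀))/2 = 1.06 × 10^-2 M
pH = −log(1.06 × 10^-2) = 1.97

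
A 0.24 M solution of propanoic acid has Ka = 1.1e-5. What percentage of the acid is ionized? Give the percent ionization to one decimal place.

0.7%

CH3CH2COOH ⇌ CH3CH2COO- + H+; let x = [H+] at equilibrium.
x ≈ √(Ka·C₀) = √(1.1 × 10^-5 × 0.24) = 1.62 × 10^-3 M
% ionization = x/C₀ × 100% = 1.62 × 10^-3/0.24 × 100% = 0.7%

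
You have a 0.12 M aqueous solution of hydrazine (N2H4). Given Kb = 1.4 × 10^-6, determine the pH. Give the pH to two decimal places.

pH = 10.61

N2H4 + H2O ⇌ N2H5+ + OH-
Kb = x²/(0.12 − x) = 1.4 × 10^-6
Neglecting x in the denominator: x = √(1.4 × 10^-6 × 0.12) = 4.10 × 10^-4 M
(x/C₀ = 0.34% < 5%, so the approximation holds.)
pOH = 3.39, so pH = 14.00 − pOH = 10.61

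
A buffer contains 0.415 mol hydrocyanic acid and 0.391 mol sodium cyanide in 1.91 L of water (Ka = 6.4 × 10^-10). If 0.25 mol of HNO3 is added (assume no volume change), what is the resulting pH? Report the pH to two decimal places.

pH = 8.52

After neutralization: n(HCN) = 0.665 mol, n(CN-) = 0.141 mol.
pKa = −log(6.4 × 10^-10) = 9.194
Henderson–Hasselbalch with mole ratio 0.141/0.665: pH = 9.194 + (-0.674)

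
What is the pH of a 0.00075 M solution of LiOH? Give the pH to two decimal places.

LiOH is a strong base; [OH-] = 0.00075 M.
pOH = -log(0.00075) = 3.12
pH = 14.00 - 3.12 = 10.88

pH = 10.88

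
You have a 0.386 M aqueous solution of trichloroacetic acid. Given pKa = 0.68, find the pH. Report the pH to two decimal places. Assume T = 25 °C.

pH = 0.70

Cl3CCOOH ⇌ Cl3CCOO- + H+
Ka = 10^(−0.68) = 2.09 × 10^-1
From the ICE table, Ka = x²/(0.386 − x) = 2.09 × 10^-1.
Here C₀/Ka ≈ 1.85, so the small-x approximation fails. Use the quadratic:
x = [−0.209 + √(0.209² + 0.323)]/2 = 1.98 × 10^-1 M
pH = −log(1.98 × 10^-1) = 0.70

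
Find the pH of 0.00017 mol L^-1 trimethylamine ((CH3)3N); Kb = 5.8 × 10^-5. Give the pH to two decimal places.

pH = 9.87

(CH3)3N + H2O ⇌ (CH3)3NH+ + OH-
From the ICE table, Kb = [OH-]²/(0.00017 − [OH-]) = 5.8 × 10^-5.
The 5% rule fails; solving [OH-]² + Kb·[OH-] − Kb·C₀ = 0 exactly:
[OH-] = (−Kb + √(Kb² + 4·Kb·C₀))/2 = 7.44 × 10^-5 M
pOH = 4.13, so pH = 14.00 − pOH = 9.87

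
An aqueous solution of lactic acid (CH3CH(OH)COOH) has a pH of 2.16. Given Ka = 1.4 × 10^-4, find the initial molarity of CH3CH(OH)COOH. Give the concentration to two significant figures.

C₀ = 3.5 × 10^-1 M

[H+] = 10^(-2.16) = 6.92 × 10^-3 M = x
Ka = x²/(C₀ − x) ⇒ C₀ = x + x²/Ka
C₀ = 6.92 × 10^-3 + (6.92 × 10^-3)²/(1.4 × 10^-4) = 3.49 × 10^-1 M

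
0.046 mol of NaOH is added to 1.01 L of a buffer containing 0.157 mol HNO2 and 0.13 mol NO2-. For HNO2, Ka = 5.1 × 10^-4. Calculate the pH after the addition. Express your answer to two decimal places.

After neutralization: n(HNO2) = 0.111 mol, n(NO2-) = 0.176 mol.
pKa = −log(5.1 × 10^-4) = 3.292
pH = pKa + log([A⁻]/[HA]) = 3.292 + log(0.176/0.111) = 3.292 +0.200

pH = 3.49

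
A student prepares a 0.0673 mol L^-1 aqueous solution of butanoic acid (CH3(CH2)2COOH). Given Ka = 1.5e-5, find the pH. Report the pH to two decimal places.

pH = 3.00

CH3(CH2)2COOH ⇌ CH3(CH2)2COO- + H+
Ka = x²/(0.0673 − x) = 1.5 × 10^-5
Assume x ≪ 0.0673: x ≈ √(1.5 × 10^-5 × 0.0673) = 1.00 × 10^-3 M
(x/C₀ = 1.5% < 5%, so the approximation holds.)
pH = −log[H+] = −log(1.00 × 10^-3) = 3.00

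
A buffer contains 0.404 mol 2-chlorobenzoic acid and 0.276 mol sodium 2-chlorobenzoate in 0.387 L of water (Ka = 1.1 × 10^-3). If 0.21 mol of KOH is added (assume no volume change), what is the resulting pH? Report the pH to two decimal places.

After neutralization: n(ClC6H4COOH) = 0.194 mol, n(ClC6H4COO-) = 0.486 mol.
pKa = −log(1.1 × 10^-3) = 2.959
pH = pKa + log(n_ClC6H4COO-/n_ClC6H4COOH) = 2.959 + log(0.486/0.194) = 2.959 + (+0.399)

pH = 3.36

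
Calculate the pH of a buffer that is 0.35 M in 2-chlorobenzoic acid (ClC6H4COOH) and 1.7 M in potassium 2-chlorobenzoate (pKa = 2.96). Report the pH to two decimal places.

pH = pKa + log([A⁻]/[HA]) = 2.96 + log(1.7/0.35)
pH = 2.96 + (+0.686) = 3.65

pH = 3.65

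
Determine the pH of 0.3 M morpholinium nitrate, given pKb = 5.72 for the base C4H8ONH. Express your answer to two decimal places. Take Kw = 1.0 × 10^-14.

pH = 4.40

C4H8ONH2+ is the conjugate acid of the weak base C4H8ONH.
Kb = 10^(−5.72) = 1.91 × 10^-6
Ka = Kw/Kb = 1.0×10^-14 / 1.91 × 10^-6 = 5.24 × 10^-9
Ka = [H+]²/(0.3 − [H+]) = 5.24 × 10^-9
Assume [H+] ≪ 0.3: [H+] ≈ √(5.24 × 10^-9 × 0.3) = 3.96 × 10^-5 M
pH = −log(3.96 × 10^-5) = 4.40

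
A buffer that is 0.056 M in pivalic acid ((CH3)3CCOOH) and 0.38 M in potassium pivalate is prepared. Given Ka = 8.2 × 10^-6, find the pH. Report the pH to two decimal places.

pKa = −log(8.2 × 10^-6) = 5.086
pH = pKa + log([A⁻]/[HA]) = 5.086 + log(0.38/0.056)
pH = 5.086 + (+0.832) = 5.92

pH = 5.92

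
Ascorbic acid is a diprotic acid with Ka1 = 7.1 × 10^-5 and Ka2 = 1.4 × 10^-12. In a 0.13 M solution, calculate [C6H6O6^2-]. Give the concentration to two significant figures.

First ionization gives [H+] ≈ [HC6H6O6-] = 3.04 × 10^-3 M.
Second step: Ka2 = [H+][C6H6O6^2-]/[HC6H6O6-] ≈ [C6H6O6^2-] (since [H+] ≈ [HC6H6O6-]).
So [C6H6O6^2-] ≈ Ka2.

1.4 × 10^-12 M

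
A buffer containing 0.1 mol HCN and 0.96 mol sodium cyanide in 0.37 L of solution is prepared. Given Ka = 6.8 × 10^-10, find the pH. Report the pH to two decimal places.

pH = 10.15

pKa = −log(6.8 × 10^-10) = 9.167
Henderson–Hasselbalch: pH = pKa + log([CN-]/[HCN]) = 9.167 + log(0.96/0.1)
pH = 9.167 + (+0.982) = 10.15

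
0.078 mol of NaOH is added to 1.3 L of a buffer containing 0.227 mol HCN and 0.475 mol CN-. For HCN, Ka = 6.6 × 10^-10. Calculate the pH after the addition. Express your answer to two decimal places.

pH = 9.75

OH- converts HCN to CN-: HCN → 0.149 mol, CN- → 0.553 mol.
pKa = −log(6.6 × 10^-10) = 9.180
Henderson–Hasselbalch with mole ratio 0.553/0.149: pH = 9.180 + (+0.570)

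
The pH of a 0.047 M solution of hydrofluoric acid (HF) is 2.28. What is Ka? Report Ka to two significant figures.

[H+] = 10^(-2.28) = 5.25 × 10^-3 M
At equilibrium [HA] = 0.047 − 5.25 × 10^-3 = 4.18 × 10^-2 M
Ka = [H+][A-]/[HA] = (5.25 × 10^-3)² / 4.18 × 10^-2 = 6.6 × 10^-4

Ka = 6.6 × 10^-4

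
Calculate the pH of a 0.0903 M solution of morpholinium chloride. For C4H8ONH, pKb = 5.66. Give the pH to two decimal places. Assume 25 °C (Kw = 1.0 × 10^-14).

C4H8ONH2+ is the conjugate acid of the weak base C4H8ONH.
Kb = 10^(−5.66) = 2.19 × 10^-6
Ka = Kw/Kb = 1.0×10^-14 / 2.19 × 10^-6 = 4.57 × 10^-9
Ka = [H+]²/(0.0903 − [H+]) = 4.57 × 10^-9
Since Ka ≪ C₀, [H+] ≈ √(Ka·C₀) = 2.03 × 10^-5 M.
Check: 0.022% ionized — well under 5%, approximation valid.
pH = −log[H+] = −log(2.03 × 10^-5) = 4.69

pH = 4.69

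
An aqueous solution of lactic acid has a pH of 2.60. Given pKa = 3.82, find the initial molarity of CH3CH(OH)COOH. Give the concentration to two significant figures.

C₀ = 4.4 × 10^-2 M

[H+] = 10^(-2.60) = 2.51 × 10^-3 M = x
Ka = 10^(−3.82) = 1.51 × 10^-4
Ka = x²/(C₀ − x) ⇒ C₀ = x + x²/Ka
C₀ = 2.51 × 10^-3 + (2.51 × 10^-3)²/(1.51 × 10^-4) = 4.42 × 10^-2 M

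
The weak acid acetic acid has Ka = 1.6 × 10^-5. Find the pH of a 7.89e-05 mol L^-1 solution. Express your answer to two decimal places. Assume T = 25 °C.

pH = 4.55

CH3COOH ⇌ CH3COO- + H+
From the ICE table, Ka = x²/(7.89e-05 − x) = 1.6 × 10^-5.
Here C₀/Ka ≈ 4.93, so the small-x approximation fails. Use the quadratic:
x = [−1.6e-05 + √(1.6e-05² + 5.05e-09)]/2 = 2.84 × 10^-5 M
pH = −log(2.84 × 10^-5) = 4.55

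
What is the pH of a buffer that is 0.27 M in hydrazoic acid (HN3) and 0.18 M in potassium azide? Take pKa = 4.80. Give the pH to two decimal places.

pH = 4.62

Henderson–Hasselbalch: pH = pKa + log([N3-]/[HN3]) = 4.80 + log(0.18/0.27)
pH = 4.80 + (-0.176) = 4.62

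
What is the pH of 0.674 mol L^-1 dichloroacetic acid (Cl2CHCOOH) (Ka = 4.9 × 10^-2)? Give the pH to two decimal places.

Cl2CHCOOH ⇌ Cl2CHCOO- + H+
Ka = [H+]²/(0.674 − [H+]) = 4.9 × 10^-2
The 5% rule fails; solving [H+]² + Ka·[H+] − Ka·C₀ = 0 exactly:
[H+] = [−0.049 + √(0.049² + 0.132)]/2 = 1.59 × 10^-1 M
pH = −log(1.59 × 10^-1) = 0.80

pH = 0.80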